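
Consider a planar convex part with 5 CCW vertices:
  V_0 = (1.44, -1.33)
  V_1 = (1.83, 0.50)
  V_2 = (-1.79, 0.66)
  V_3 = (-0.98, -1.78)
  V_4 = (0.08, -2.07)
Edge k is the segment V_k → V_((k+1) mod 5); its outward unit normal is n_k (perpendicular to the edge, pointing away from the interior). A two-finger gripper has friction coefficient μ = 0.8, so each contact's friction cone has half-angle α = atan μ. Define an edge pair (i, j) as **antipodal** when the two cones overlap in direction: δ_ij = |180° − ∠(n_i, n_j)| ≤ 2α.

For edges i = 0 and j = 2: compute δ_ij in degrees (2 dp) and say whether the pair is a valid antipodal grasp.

δ = 30.40°, valid

α = atan 0.8 = 38.66°;  2α = 77.32°
edge 0: e_0 = (+0.39, +1.83);  n_0 = (+0.9780, -0.2084)
edge 2: e_2 = (+0.81, -2.44);  n_2 = (-0.9491, -0.3151)
∠(n_0, n_2) = 149.60°
δ = |180° − 149.60°| = 30.40°
30.40° ≤ 2α = 77.32°  →  valid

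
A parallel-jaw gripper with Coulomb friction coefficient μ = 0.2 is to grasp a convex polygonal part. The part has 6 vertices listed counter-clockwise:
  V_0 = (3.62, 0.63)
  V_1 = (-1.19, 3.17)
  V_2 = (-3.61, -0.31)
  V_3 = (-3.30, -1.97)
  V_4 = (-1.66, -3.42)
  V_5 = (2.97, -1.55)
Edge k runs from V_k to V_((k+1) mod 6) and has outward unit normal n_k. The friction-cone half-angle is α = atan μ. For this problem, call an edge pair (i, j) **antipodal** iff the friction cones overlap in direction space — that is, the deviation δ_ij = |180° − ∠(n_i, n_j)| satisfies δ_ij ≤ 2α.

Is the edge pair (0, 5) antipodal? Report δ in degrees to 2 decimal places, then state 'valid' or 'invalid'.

δ = 101.23°, invalid

α = atan 0.2 = 11.31°;  2α = 22.62°
edge 0: e_0 = (-4.81, +2.54);  n_0 = (+0.4670, +0.8843)
edge 5: e_5 = (+0.65, +2.18);  n_5 = (+0.9583, -0.2857)
∠(n_0, n_5) = 78.77°
δ = |180° − 78.77°| = 101.23°
101.23° > 2α = 22.62°  →  invalid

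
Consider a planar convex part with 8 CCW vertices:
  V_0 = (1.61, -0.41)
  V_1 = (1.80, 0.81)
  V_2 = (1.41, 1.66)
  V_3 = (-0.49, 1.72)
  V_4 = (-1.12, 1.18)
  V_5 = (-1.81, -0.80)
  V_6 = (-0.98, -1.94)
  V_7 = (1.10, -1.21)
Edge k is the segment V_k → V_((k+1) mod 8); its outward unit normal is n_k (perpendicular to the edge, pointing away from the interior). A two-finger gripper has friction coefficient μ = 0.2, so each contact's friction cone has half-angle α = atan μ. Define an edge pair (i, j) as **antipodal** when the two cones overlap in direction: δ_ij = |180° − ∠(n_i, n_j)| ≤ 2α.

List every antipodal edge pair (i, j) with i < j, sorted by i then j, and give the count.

count = 6; pairs: (0,4), (1,5), (2,6), (3,6), (3,7), (4,7)

α = atan 0.2 = 11.31°;  2α = 22.62°
n_0 = (+0.9881, -0.1539)
n_1 = (+0.9089, +0.4170)
n_2 = (+0.0316, +0.9995)
n_3 = (-0.6508, +0.7593)
n_4 = (-0.9443, +0.3291)
n_5 = (-0.8084, -0.5886)
n_6 = (+0.3312, -0.9436)
n_7 = (+0.8432, -0.5376)
  (0,1): δ = 146.50°  ·
  (0,2): δ = 82.96°  ·
  (0,3): δ = 40.55°  ·
  (0,4): δ = 10.36°  ✓
  (0,5): δ = 44.91°  ·
  (0,6): δ = 118.19°  ·
  (0,7): δ = 156.33°  ·
  (1,2): δ = 116.46°  ·
  (1,3): δ = 74.05°  ·
  (1,4): δ = 43.86°  ·
  (1,5): δ = 11.41°  ✓
  (1,6): δ = 84.69°  ·
  (1,7): δ = 122.84°  ·
  (2,3): δ = 137.59°  ·
  (2,4): δ = 107.40°  ·
  (2,5): δ = 52.13°  ·
  (2,6): δ = 21.15°  ✓
  (2,7): δ = 59.29°  ·
  (3,4): δ = 149.81°  ·
  (3,5): δ = 94.54°  ·
  (3,6): δ = 21.26°  ✓
  (3,7): δ = 16.88°  ✓
  (4,5): δ = 124.73°  ·
  (4,6): δ = 51.45°  ·
  (4,7): δ = 13.30°  ✓
  (5,6): δ = 106.72°  ·
  (5,7): δ = 68.57°  ·
  (6,7): δ = 141.86°  ·
antipodal pairs: 6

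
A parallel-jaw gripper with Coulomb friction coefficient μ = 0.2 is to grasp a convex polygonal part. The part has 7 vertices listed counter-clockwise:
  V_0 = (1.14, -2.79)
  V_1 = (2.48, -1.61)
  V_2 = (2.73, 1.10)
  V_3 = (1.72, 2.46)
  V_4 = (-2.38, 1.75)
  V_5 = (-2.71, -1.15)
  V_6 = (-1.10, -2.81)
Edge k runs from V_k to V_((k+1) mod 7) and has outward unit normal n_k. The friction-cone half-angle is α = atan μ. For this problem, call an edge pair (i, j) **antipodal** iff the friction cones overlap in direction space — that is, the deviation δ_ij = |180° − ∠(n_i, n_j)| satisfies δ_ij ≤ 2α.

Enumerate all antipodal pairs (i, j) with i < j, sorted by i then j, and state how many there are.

count = 3; pairs: (1,4), (2,5), (3,6)

α = atan 0.2 = 11.31°;  2α = 22.62°
n_0 = (+0.6609, -0.7505)
n_1 = (+0.9958, -0.0919)
n_2 = (+0.8028, +0.5962)
n_3 = (-0.1706, +0.9853)
n_4 = (-0.9936, +0.1131)
n_5 = (-0.7178, -0.6962)
n_6 = (+0.0089, -1.0000)
  (0,1): δ = 136.64°  ·
  (0,2): δ = 94.77°  ·
  (0,3): δ = 31.54°  ·
  (0,4): δ = 42.14°  ·
  (0,5): δ = 92.76°  ·
  (0,6): δ = 139.14°  ·
  (1,2): δ = 138.13°  ·
  (1,3): δ = 74.90°  ·
  (1,4): δ = 1.22°  ✓
  (1,5): δ = 49.39°  ·
  (1,6): δ = 95.78°  ·
  (2,3): δ = 116.77°  ·
  (2,4): δ = 43.09°  ·
  (2,5): δ = 7.52°  ✓
  (2,6): δ = 53.91°  ·
  (3,4): δ = 106.32°  ·
  (3,5): δ = 55.70°  ·
  (3,6): δ = 9.31°  ✓
  (4,5): δ = 129.38°  ·
  (4,6): δ = 83.00°  ·
  (5,6): δ = 133.61°  ·
antipodal pairs: 3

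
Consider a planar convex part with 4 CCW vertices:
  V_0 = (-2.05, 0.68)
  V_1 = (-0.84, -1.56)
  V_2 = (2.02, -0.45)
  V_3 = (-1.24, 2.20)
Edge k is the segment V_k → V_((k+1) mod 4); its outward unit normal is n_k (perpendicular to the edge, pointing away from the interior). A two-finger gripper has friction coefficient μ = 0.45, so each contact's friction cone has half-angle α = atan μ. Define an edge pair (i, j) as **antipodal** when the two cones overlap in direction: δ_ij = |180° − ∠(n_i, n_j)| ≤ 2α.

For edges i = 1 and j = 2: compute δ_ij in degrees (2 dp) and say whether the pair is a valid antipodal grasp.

δ = 60.32°, invalid

α = atan 0.45 = 24.23°;  2α = 48.46°
edge 1: e_1 = (+2.86, +1.11);  n_1 = (+0.3618, -0.9322)
edge 2: e_2 = (-3.26, +2.65);  n_2 = (+0.6308, +0.7760)
∠(n_1, n_2) = 119.68°
δ = |180° − 119.68°| = 60.32°
60.32° > 2α = 48.46°  →  invalid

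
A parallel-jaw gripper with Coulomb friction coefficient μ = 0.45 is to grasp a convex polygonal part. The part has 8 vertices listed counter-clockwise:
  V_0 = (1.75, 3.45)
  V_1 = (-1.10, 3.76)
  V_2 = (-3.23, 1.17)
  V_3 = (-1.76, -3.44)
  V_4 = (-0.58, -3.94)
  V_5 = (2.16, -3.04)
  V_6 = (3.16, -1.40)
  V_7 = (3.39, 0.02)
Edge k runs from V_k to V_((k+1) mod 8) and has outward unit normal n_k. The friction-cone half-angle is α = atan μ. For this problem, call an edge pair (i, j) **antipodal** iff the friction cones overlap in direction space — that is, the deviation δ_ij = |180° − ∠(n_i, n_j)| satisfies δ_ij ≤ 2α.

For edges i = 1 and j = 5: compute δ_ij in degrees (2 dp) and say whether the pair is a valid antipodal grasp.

α = atan 0.45 = 24.23°;  2α = 48.46°
edge 1: e_1 = (-2.13, -2.59);  n_1 = (-0.7724, +0.6352)
edge 5: e_5 = (+1.00, +1.64);  n_5 = (+0.8538, -0.5206)
∠(n_1, n_5) = 171.94°
δ = |180° − 171.94°| = 8.06°
8.06° ≤ 2α = 48.46°  →  valid

δ = 8.06°, valid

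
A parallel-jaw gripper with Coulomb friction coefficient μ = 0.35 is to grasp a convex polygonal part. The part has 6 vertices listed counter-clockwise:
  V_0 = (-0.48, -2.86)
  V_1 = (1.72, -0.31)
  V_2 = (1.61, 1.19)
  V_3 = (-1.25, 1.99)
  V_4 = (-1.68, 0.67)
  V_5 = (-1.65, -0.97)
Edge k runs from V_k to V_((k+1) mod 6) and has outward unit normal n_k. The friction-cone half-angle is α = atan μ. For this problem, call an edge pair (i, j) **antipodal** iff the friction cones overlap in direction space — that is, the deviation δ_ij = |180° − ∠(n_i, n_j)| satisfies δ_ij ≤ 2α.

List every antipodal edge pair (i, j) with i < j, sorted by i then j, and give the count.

count = 4; pairs: (0,3), (1,3), (1,4), (1,5)

α = atan 0.35 = 19.29°;  2α = 38.58°
n_0 = (+0.7572, -0.6532)
n_1 = (+0.9973, +0.0731)
n_2 = (+0.2694, +0.9630)
n_3 = (-0.9508, +0.3097)
n_4 = (-0.9998, -0.0183)
n_5 = (-0.8503, -0.5264)
  (0,1): δ = 135.02°  ·
  (0,2): δ = 64.84°  ·
  (0,3): δ = 22.74°  ✓
  (0,4): δ = 41.83°  ·
  (0,5): δ = 72.55°  ·
  (1,2): δ = 109.82°  ·
  (1,3): δ = 22.24°  ✓
  (1,4): δ = 3.15°  ✓
  (1,5): δ = 27.57°  ✓
  (2,3): δ = 92.42°  ·
  (2,4): δ = 73.32°  ·
  (2,5): δ = 42.61°  ·
  (3,4): δ = 160.91°  ·
  (3,5): δ = 130.20°  ·
  (4,5): δ = 149.29°  ·
antipodal pairs: 4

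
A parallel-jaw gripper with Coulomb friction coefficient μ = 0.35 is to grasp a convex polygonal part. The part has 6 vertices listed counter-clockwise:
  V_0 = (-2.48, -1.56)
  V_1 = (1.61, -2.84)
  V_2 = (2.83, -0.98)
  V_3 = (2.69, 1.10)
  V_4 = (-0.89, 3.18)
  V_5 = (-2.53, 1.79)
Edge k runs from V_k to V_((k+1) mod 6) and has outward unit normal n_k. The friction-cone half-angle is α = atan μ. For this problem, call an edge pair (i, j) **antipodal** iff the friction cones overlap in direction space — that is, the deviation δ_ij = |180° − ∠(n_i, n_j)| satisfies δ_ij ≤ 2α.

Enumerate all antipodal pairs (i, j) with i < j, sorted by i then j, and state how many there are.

α = atan 0.35 = 19.29°;  2α = 38.58°
n_0 = (-0.2987, -0.9544)
n_1 = (+0.8362, -0.5485)
n_2 = (+0.9977, +0.0672)
n_3 = (+0.5024, +0.8647)
n_4 = (-0.6466, +0.7629)
n_5 = (-0.9999, -0.0149)
  (0,1): δ = 105.88°  ·
  (0,2): δ = 68.77°  ·
  (0,3): δ = 12.78°  ✓
  (0,4): δ = 57.66°  ·
  (0,5): δ = 108.23°  ·
  (1,2): δ = 142.89°  ·
  (1,3): δ = 86.90°  ·
  (1,4): δ = 16.46°  ✓
  (1,5): δ = 34.12°  ✓
  (2,3): δ = 124.01°  ·
  (2,4): δ = 53.57°  ·
  (2,5): δ = 3.00°  ✓
  (3,4): δ = 109.56°  ·
  (3,5): δ = 58.99°  ·
  (4,5): δ = 129.43°  ·
antipodal pairs: 4

count = 4; pairs: (0,3), (1,4), (1,5), (2,5)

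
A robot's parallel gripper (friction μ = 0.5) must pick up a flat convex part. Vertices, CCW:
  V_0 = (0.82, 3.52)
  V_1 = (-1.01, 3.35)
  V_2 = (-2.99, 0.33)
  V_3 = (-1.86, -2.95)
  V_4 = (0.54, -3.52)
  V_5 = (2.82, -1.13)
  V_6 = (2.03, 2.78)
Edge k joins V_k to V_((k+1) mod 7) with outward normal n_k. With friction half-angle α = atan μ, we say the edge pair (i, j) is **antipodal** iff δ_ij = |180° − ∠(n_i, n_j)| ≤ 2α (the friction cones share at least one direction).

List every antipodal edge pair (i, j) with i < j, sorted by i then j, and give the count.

count = 7; pairs: (0,3), (0,4), (1,4), (1,5), (2,5), (2,6), (3,6)

α = atan 0.5 = 26.57°;  2α = 53.13°
n_0 = (-0.0925, +0.9957)
n_1 = (-0.8363, +0.5483)
n_2 = (-0.9455, -0.3257)
n_3 = (-0.2311, -0.9729)
n_4 = (+0.7236, -0.6903)
n_5 = (+0.9802, +0.1980)
n_6 = (+0.5217, +0.8531)
  (0,1): δ = 128.56°  ·
  (0,2): δ = 76.30°  ·
  (0,3): δ = 18.67°  ✓
  (0,4): δ = 41.04°  ✓
  (0,5): δ = 96.12°  ·
  (0,6): δ = 143.24°  ·
  (1,2): δ = 127.74°  ·
  (1,3): δ = 70.11°  ·
  (1,4): δ = 10.40°  ✓
  (1,5): δ = 44.67°  ✓
  (1,6): δ = 91.80°  ·
  (2,3): δ = 122.37°  ·
  (2,4): δ = 62.66°  ·
  (2,5): δ = 7.59°  ✓
  (2,6): δ = 39.54°  ✓
  (3,4): δ = 120.29°  ·
  (3,5): δ = 65.22°  ·
  (3,6): δ = 18.09°  ✓
  (4,5): δ = 124.93°  ·
  (4,6): δ = 77.80°  ·
  (5,6): δ = 132.87°  ·
antipodal pairs: 7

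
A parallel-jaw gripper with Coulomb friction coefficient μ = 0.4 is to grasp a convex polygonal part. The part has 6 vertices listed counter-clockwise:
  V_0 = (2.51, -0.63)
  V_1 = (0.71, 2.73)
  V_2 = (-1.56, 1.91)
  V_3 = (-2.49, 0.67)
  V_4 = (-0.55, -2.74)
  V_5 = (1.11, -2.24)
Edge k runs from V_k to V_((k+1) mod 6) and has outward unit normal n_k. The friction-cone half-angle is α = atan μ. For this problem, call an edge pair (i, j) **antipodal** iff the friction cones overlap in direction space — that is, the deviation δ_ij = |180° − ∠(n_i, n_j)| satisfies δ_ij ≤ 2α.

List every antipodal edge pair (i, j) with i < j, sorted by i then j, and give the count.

count = 5; pairs: (0,3), (1,4), (1,5), (2,4), (2,5)

α = atan 0.4 = 21.80°;  2α = 43.60°
n_0 = (+0.8815, +0.4722)
n_1 = (-0.3397, +0.9405)
n_2 = (-0.8000, +0.6000)
n_3 = (-0.8692, -0.4945)
n_4 = (+0.2884, -0.9575)
n_5 = (+0.7546, -0.6562)
  (0,1): δ = 98.32°  ·
  (0,2): δ = 65.05°  ·
  (0,3): δ = 1.46°  ✓
  (0,4): δ = 78.58°  ·
  (0,5): δ = 110.81°  ·
  (1,2): δ = 146.73°  ·
  (1,3): δ = 80.23°  ·
  (1,4): δ = 3.10°  ✓
  (1,5): δ = 29.13°  ✓
  (2,3): δ = 113.49°  ·
  (2,4): δ = 36.37°  ✓
  (2,5): δ = 4.14°  ✓
  (3,4): δ = 102.87°  ·
  (3,5): δ = 70.65°  ·
  (4,5): δ = 147.77°  ·
antipodal pairs: 5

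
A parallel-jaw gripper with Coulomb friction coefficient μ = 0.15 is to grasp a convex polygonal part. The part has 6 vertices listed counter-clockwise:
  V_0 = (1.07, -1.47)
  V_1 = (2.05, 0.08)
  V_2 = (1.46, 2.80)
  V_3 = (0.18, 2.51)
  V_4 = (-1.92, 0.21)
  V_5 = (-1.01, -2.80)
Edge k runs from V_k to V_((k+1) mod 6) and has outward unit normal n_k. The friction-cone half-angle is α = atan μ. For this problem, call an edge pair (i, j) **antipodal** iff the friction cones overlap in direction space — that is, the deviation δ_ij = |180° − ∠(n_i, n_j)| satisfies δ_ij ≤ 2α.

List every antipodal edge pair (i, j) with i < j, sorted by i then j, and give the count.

α = atan 0.15 = 8.53°;  2α = 17.06°
n_0 = (+0.8452, -0.5344)
n_1 = (+0.9773, +0.2120)
n_2 = (-0.2210, +0.9753)
n_3 = (-0.7385, +0.6743)
n_4 = (-0.9572, -0.2894)
n_5 = (+0.5387, -0.8425)
  (0,1): δ = 135.46°  ·
  (0,2): δ = 44.93°  ·
  (0,3): δ = 10.09°  ✓
  (0,4): δ = 49.12°  ·
  (0,5): δ = 154.90°  ·
  (1,2): δ = 89.47°  ·
  (1,3): δ = 54.64°  ·
  (1,4): δ = 4.58°  ✓
  (1,5): δ = 110.36°  ·
  (2,3): δ = 145.16°  ·
  (2,4): δ = 85.94°  ·
  (2,5): δ = 19.83°  ·
  (3,4): δ = 120.78°  ·
  (3,5): δ = 15.01°  ✓
  (4,5): δ = 74.23°  ·
antipodal pairs: 3

count = 3; pairs: (0,3), (1,4), (3,5)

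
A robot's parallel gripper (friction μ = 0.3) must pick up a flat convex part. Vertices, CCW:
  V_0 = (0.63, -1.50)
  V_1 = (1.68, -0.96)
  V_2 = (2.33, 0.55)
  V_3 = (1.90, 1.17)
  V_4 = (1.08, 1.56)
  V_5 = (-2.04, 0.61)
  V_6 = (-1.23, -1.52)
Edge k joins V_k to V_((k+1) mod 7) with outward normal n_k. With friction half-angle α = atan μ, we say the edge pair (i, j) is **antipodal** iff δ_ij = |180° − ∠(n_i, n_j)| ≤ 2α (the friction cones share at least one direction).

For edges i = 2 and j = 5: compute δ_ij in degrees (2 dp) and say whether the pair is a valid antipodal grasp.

δ = 13.92°, valid

α = atan 0.3 = 16.70°;  2α = 33.40°
edge 2: e_2 = (-0.43, +0.62);  n_2 = (+0.8217, +0.5699)
edge 5: e_5 = (+0.81, -2.13);  n_5 = (-0.9347, -0.3554)
∠(n_2, n_5) = 166.08°
δ = |180° − 166.08°| = 13.92°
13.92° ≤ 2α = 33.40°  →  valid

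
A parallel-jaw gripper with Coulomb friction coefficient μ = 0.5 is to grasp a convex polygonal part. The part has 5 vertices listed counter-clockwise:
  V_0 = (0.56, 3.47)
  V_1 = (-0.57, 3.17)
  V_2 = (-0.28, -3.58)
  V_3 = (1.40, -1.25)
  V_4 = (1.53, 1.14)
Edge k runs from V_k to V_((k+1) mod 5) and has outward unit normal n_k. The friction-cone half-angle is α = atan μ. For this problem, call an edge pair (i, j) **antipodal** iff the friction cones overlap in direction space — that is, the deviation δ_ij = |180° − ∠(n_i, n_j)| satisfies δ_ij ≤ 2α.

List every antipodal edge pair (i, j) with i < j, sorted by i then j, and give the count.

count = 4; pairs: (0,2), (1,2), (1,3), (1,4)

α = atan 0.5 = 26.57°;  2α = 53.13°
n_0 = (-0.2566, +0.9665)
n_1 = (-0.9991, -0.0429)
n_2 = (+0.8111, -0.5849)
n_3 = (+0.9985, -0.0543)
n_4 = (+0.9232, +0.3843)
  (0,1): δ = 102.41°  ·
  (0,2): δ = 39.34°  ✓
  (0,3): δ = 72.02°  ·
  (0,4): δ = 97.73°  ·
  (1,2): δ = 38.25°  ✓
  (1,3): δ = 5.57°  ✓
  (1,4): δ = 20.14°  ✓
  (2,3): δ = 147.32°  ·
  (2,4): δ = 121.60°  ·
  (3,4): δ = 154.28°  ·
antipodal pairs: 4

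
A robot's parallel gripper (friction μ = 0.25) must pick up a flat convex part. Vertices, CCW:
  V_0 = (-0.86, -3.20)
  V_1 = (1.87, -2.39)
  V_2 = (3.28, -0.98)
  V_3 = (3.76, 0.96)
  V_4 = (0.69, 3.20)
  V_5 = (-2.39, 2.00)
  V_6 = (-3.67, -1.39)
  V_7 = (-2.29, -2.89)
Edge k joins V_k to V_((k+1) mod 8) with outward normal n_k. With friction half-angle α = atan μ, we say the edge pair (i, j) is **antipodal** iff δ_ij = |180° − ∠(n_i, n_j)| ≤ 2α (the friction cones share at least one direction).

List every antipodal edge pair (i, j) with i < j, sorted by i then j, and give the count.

α = atan 0.25 = 14.04°;  2α = 28.07°
n_0 = (+0.2844, -0.9587)
n_1 = (+0.7071, -0.7071)
n_2 = (+0.9707, -0.2402)
n_3 = (+0.5894, +0.8078)
n_4 = (-0.3630, +0.9318)
n_5 = (-0.9355, +0.3532)
n_6 = (-0.7359, -0.6771)
n_7 = (-0.2119, -0.9773)
  (0,1): δ = 151.53°  ·
  (0,2): δ = 120.42°  ·
  (0,3): δ = 52.64°  ·
  (0,4): δ = 4.76°  ✓
  (0,5): δ = 52.79°  ·
  (0,6): δ = 116.09°  ·
  (0,7): δ = 151.24°  ·
  (1,2): δ = 148.90°  ·
  (1,3): δ = 81.12°  ·
  (1,4): δ = 23.71°  ✓
  (1,5): δ = 24.31°  ✓
  (1,6): δ = 87.61°  ·
  (1,7): δ = 122.77°  ·
  (2,3): δ = 112.22°  ·
  (2,4): δ = 54.82°  ·
  (2,5): δ = 6.79°  ✓
  (2,6): δ = 56.51°  ·
  (2,7): δ = 91.67°  ·
  (3,4): δ = 122.60°  ·
  (3,5): δ = 74.57°  ·
  (3,6): δ = 11.27°  ✓
  (3,7): δ = 23.88°  ✓
  (4,5): δ = 131.97°  ·
  (4,6): δ = 68.67°  ·
  (4,7): δ = 33.52°  ·
  (5,6): δ = 116.70°  ·
  (5,7): δ = 81.55°  ·
  (6,7): δ = 144.85°  ·
antipodal pairs: 6

count = 6; pairs: (0,4), (1,4), (1,5), (2,5), (3,6), (3,7)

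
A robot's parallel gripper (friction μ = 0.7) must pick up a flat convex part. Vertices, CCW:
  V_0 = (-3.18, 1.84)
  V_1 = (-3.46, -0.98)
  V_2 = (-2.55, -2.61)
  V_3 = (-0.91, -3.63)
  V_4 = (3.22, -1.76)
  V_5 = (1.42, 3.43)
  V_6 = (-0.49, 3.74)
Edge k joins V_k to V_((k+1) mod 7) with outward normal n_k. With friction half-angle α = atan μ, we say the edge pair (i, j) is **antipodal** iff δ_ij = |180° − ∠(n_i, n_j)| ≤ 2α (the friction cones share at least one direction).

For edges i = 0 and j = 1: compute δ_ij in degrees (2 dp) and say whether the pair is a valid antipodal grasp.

α = atan 0.7 = 34.99°;  2α = 69.98°
edge 0: e_0 = (-0.28, -2.82);  n_0 = (-0.9951, +0.0988)
edge 1: e_1 = (+0.91, -1.63);  n_1 = (-0.8731, -0.4875)
∠(n_0, n_1) = 34.84°
δ = |180° − 34.84°| = 145.16°
145.16° > 2α = 69.98°  →  invalid

δ = 145.16°, invalid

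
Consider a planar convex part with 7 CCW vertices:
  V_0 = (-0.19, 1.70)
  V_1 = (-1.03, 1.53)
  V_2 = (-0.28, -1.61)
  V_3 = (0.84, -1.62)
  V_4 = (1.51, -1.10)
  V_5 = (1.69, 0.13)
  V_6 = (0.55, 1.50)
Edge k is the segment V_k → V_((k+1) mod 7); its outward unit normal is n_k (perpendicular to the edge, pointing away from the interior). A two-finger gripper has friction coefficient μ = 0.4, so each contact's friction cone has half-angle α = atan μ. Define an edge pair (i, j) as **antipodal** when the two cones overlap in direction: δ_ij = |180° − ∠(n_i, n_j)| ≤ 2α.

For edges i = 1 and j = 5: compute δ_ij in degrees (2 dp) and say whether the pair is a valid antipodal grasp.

α = atan 0.4 = 21.80°;  2α = 43.60°
edge 1: e_1 = (+0.75, -3.14);  n_1 = (-0.9726, -0.2323)
edge 5: e_5 = (-1.14, +1.37);  n_5 = (+0.7687, +0.6396)
∠(n_1, n_5) = 153.67°
δ = |180° − 153.67°| = 26.33°
26.33° ≤ 2α = 43.60°  →  valid

δ = 26.33°, valid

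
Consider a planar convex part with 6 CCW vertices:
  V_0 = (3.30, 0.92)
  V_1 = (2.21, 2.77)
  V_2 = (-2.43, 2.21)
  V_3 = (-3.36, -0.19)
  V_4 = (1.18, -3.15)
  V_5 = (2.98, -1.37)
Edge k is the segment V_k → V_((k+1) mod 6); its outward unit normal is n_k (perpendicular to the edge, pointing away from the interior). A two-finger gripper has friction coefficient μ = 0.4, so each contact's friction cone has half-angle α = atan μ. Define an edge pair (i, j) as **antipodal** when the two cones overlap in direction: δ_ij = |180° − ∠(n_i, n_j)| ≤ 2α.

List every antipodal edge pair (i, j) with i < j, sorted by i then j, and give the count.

count = 5; pairs: (0,3), (1,3), (1,4), (2,4), (2,5)

α = atan 0.4 = 21.80°;  2α = 43.60°
n_0 = (+0.8616, +0.5076)
n_1 = (-0.1198, +0.9928)
n_2 = (-0.9324, +0.3613)
n_3 = (-0.5462, -0.8377)
n_4 = (+0.7031, -0.7110)
n_5 = (+0.9904, -0.1384)
  (0,1): δ = 113.62°  ·
  (0,2): δ = 51.69°  ·
  (0,3): δ = 26.39°  ✓
  (0,4): δ = 104.17°  ·
  (0,5): δ = 141.54°  ·
  (1,2): δ = 118.06°  ·
  (1,3): δ = 39.99°  ✓
  (1,4): δ = 37.80°  ✓
  (1,5): δ = 75.16°  ·
  (2,3): δ = 101.92°  ·
  (2,4): δ = 24.14°  ✓
  (2,5): δ = 13.23°  ✓
  (3,4): δ = 102.22°  ·
  (3,5): δ = 64.85°  ·
  (4,5): δ = 142.63°  ·
antipodal pairs: 5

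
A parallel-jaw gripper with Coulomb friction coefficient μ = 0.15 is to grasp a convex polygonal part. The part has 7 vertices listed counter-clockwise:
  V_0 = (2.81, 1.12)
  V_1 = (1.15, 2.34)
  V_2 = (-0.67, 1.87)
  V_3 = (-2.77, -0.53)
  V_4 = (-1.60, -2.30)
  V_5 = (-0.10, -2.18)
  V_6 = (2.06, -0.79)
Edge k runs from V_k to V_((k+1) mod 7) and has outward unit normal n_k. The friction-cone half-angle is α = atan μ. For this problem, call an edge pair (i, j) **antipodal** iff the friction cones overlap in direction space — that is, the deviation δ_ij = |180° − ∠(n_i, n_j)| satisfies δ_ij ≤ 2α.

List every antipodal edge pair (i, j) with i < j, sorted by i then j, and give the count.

count = 2; pairs: (1,4), (2,5)

α = atan 0.15 = 8.53°;  2α = 17.06°
n_0 = (+0.5922, +0.8058)
n_1 = (-0.2500, +0.9682)
n_2 = (-0.7526, +0.6585)
n_3 = (-0.8342, -0.5514)
n_4 = (+0.0797, -0.9968)
n_5 = (+0.5412, -0.8409)
n_6 = (+0.9308, -0.3655)
  (0,1): δ = 129.21°  ·
  (0,2): δ = 94.87°  ·
  (0,3): δ = 20.22°  ·
  (0,4): δ = 40.89°  ·
  (0,5): δ = 69.08°  ·
  (0,6): δ = 104.88°  ·
  (1,2): δ = 145.67°  ·
  (1,3): δ = 71.01°  ·
  (1,4): δ = 9.91°  ✓
  (1,5): δ = 18.28°  ·
  (1,6): δ = 54.08°  ·
  (2,3): δ = 105.35°  ·
  (2,4): δ = 44.24°  ·
  (2,5): δ = 16.05°  ✓
  (2,6): δ = 19.75°  ·
  (3,4): δ = 118.89°  ·
  (3,5): δ = 90.70°  ·
  (3,6): δ = 54.90°  ·
  (4,5): δ = 151.81°  ·
  (4,6): δ = 116.01°  ·
  (5,6): δ = 144.20°  ·
antipodal pairs: 2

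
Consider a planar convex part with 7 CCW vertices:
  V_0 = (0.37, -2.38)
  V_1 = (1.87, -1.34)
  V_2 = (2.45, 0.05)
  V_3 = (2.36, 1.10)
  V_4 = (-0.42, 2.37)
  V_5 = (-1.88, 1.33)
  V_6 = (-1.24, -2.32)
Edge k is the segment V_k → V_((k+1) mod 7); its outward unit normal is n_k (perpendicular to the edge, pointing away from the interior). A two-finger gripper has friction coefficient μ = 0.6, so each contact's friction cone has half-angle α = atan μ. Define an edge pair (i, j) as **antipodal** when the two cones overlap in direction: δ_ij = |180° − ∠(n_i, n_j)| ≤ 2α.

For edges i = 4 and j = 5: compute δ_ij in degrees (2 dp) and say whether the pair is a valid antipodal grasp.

δ = 115.52°, invalid

α = atan 0.6 = 30.96°;  2α = 61.93°
edge 4: e_4 = (-1.46, -1.04);  n_4 = (-0.5802, +0.8145)
edge 5: e_5 = (+0.64, -3.65);  n_5 = (-0.9850, -0.1727)
∠(n_4, n_5) = 64.48°
δ = |180° − 64.48°| = 115.52°
115.52° > 2α = 61.93°  →  invalid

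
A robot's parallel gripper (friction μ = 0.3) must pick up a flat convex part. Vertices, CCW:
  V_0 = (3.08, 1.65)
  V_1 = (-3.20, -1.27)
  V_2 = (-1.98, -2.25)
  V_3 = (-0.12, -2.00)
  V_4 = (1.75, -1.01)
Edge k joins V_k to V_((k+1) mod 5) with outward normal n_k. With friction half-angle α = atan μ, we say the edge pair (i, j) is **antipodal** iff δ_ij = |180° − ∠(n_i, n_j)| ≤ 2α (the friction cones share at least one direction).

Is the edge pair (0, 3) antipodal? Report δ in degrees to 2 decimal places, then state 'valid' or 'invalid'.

α = atan 0.3 = 16.70°;  2α = 33.40°
edge 0: e_0 = (-6.28, -2.92);  n_0 = (-0.4216, +0.9068)
edge 3: e_3 = (+1.87, +0.99);  n_3 = (+0.4679, -0.8838)
∠(n_0, n_3) = 177.04°
δ = |180° − 177.04°| = 2.96°
2.96° ≤ 2α = 33.40°  →  valid

δ = 2.96°, valid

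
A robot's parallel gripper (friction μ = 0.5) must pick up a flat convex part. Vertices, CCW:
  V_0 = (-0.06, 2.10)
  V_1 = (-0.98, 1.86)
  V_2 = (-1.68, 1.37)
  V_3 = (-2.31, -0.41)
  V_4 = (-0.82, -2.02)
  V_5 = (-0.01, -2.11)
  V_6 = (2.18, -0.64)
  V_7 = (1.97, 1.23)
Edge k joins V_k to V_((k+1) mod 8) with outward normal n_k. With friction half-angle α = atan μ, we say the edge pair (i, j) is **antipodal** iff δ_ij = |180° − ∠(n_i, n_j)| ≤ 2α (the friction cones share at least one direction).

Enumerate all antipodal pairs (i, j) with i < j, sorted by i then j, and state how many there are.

α = atan 0.5 = 26.57°;  2α = 53.13°
n_0 = (-0.2524, +0.9676)
n_1 = (-0.5735, +0.8192)
n_2 = (-0.9427, +0.3337)
n_3 = (-0.7339, -0.6792)
n_4 = (-0.1104, -0.9939)
n_5 = (+0.5573, -0.8303)
n_6 = (+0.9938, +0.1116)
n_7 = (+0.3939, +0.9191)
  (0,1): δ = 159.63°  ·
  (0,2): δ = 124.11°  ·
  (0,3): δ = 61.84°  ·
  (0,4): δ = 20.96°  ✓
  (0,5): δ = 19.25°  ✓
  (0,6): δ = 81.79°  ·
  (0,7): δ = 142.18°  ·
  (1,2): δ = 144.48°  ·
  (1,3): δ = 82.21°  ·
  (1,4): δ = 41.33°  ✓
  (1,5): δ = 1.12°  ✓
  (1,6): δ = 61.42°  ·
  (1,7): δ = 121.81°  ·
  (2,3): δ = 117.73°  ·
  (2,4): δ = 76.85°  ·
  (2,5): δ = 36.64°  ✓
  (2,6): δ = 25.90°  ✓
  (2,7): δ = 86.29°  ·
  (3,4): δ = 139.12°  ·
  (3,5): δ = 98.91°  ·
  (3,6): δ = 36.38°  ✓
  (3,7): δ = 24.02°  ✓
  (4,5): δ = 139.79°  ·
  (4,6): δ = 77.25°  ·
  (4,7): δ = 16.86°  ✓
  (5,6): δ = 117.46°  ·
  (5,7): δ = 57.07°  ·
  (6,7): δ = 119.61°  ·
antipodal pairs: 9

count = 9; pairs: (0,4), (0,5), (1,4), (1,5), (2,5), (2,6), (3,6), (3,7), (4,7)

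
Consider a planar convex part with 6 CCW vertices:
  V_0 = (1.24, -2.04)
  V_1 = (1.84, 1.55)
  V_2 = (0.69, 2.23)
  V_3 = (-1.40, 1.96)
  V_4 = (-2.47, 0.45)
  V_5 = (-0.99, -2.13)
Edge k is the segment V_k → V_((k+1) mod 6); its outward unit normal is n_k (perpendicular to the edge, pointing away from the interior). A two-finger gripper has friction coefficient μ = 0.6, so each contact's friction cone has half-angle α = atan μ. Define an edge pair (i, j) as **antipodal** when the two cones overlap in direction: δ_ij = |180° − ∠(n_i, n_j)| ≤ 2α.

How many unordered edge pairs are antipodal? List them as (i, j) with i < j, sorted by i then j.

count = 6; pairs: (0,3), (0,4), (1,4), (1,5), (2,5), (3,5)

α = atan 0.6 = 30.96°;  2α = 61.93°
n_0 = (+0.9863, -0.1648)
n_1 = (+0.5090, +0.8608)
n_2 = (-0.1281, +0.9918)
n_3 = (-0.8159, +0.5782)
n_4 = (-0.8674, -0.4976)
n_5 = (+0.0403, -0.9992)
  (0,1): δ = 111.11°  ·
  (0,2): δ = 73.15°  ·
  (0,3): δ = 25.83°  ✓
  (0,4): δ = 39.33°  ✓
  (0,5): δ = 101.80°  ·
  (1,2): δ = 142.04°  ·
  (1,3): δ = 94.73°  ·
  (1,4): δ = 29.56°  ✓
  (1,5): δ = 32.91°  ✓
  (2,3): δ = 132.68°  ·
  (2,4): δ = 67.52°  ·
  (2,5): δ = 5.05°  ✓
  (3,4): δ = 114.84°  ·
  (3,5): δ = 52.37°  ✓
  (4,5): δ = 117.53°  ·
antipodal pairs: 6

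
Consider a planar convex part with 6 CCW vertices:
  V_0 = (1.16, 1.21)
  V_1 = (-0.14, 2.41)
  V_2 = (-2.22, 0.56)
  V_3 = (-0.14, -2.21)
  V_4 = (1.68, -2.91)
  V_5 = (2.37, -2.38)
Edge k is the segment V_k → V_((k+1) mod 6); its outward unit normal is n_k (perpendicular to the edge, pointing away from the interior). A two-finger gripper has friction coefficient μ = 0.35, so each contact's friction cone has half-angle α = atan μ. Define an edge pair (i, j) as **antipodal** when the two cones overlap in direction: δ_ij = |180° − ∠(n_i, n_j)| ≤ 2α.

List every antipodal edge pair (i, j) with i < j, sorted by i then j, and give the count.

α = atan 0.35 = 19.29°;  2α = 38.58°
n_0 = (+0.6783, +0.7348)
n_1 = (-0.6646, +0.7472)
n_2 = (-0.7997, -0.6005)
n_3 = (-0.3590, -0.9333)
n_4 = (+0.6092, -0.7931)
n_5 = (+0.9476, +0.3194)
  (0,1): δ = 95.64°  ·
  (0,2): δ = 10.39°  ✓
  (0,3): δ = 21.67°  ✓
  (0,4): δ = 80.24°  ·
  (0,5): δ = 151.34°  ·
  (1,2): δ = 94.75°  ·
  (1,3): δ = 62.69°  ·
  (1,4): δ = 4.12°  ✓
  (1,5): δ = 66.98°  ·
  (2,3): δ = 147.94°  ·
  (2,4): δ = 89.37°  ·
  (2,5): δ = 18.28°  ✓
  (3,4): δ = 121.43°  ·
  (3,5): δ = 50.34°  ·
  (4,5): δ = 108.90°  ·
antipodal pairs: 4

count = 4; pairs: (0,2), (0,3), (1,4), (2,5)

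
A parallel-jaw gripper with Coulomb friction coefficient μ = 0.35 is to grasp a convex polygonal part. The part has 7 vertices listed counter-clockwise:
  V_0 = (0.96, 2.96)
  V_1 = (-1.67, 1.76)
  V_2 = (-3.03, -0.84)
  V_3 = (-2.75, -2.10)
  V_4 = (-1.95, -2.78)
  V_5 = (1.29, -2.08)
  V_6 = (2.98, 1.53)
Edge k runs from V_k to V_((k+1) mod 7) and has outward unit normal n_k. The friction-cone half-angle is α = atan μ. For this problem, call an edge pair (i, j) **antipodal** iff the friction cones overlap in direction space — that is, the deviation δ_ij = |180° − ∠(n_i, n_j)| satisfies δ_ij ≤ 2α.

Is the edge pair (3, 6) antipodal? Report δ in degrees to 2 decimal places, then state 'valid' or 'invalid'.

δ = 5.07°, valid

α = atan 0.35 = 19.29°;  2α = 38.58°
edge 3: e_3 = (+0.80, -0.68);  n_3 = (-0.6476, -0.7619)
edge 6: e_6 = (-2.02, +1.43);  n_6 = (+0.5778, +0.8162)
∠(n_3, n_6) = 174.93°
δ = |180° − 174.93°| = 5.07°
5.07° ≤ 2α = 38.58°  →  valid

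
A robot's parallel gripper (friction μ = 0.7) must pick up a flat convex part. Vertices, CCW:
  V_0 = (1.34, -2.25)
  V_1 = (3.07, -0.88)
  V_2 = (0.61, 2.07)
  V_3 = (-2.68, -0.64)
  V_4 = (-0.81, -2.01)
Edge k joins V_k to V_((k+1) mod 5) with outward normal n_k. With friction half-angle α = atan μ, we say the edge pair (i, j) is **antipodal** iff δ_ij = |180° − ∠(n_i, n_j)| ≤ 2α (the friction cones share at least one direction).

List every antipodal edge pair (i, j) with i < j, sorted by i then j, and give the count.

α = atan 0.7 = 34.99°;  2α = 69.98°
n_0 = (+0.6208, -0.7840)
n_1 = (+0.7680, +0.6404)
n_2 = (-0.6358, +0.7719)
n_3 = (-0.5910, -0.8067)
n_4 = (-0.1109, -0.9938)
  (0,1): δ = 88.55°  ·
  (0,2): δ = 1.10°  ✓
  (0,3): δ = 105.40°  ·
  (0,4): δ = 135.25°  ·
  (1,2): δ = 90.35°  ·
  (1,3): δ = 13.95°  ✓
  (1,4): δ = 43.81°  ✓
  (2,3): δ = 75.71°  ·
  (2,4): δ = 45.85°  ✓
  (3,4): δ = 150.14°  ·
antipodal pairs: 4

count = 4; pairs: (0,2), (1,3), (1,4), (2,4)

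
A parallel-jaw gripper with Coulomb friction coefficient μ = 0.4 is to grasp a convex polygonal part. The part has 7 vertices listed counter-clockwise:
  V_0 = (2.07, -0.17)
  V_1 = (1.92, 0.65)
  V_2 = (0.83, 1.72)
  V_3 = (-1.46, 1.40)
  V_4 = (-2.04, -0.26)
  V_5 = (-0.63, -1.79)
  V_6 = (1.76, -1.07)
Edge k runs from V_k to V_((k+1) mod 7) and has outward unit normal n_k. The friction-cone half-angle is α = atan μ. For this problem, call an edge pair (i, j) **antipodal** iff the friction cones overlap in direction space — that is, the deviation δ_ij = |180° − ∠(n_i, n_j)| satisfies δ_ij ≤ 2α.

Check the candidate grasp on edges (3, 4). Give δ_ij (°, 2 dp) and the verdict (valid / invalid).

δ = 118.08°, invalid

α = atan 0.4 = 21.80°;  2α = 43.60°
edge 3: e_3 = (-0.58, -1.66);  n_3 = (-0.9440, +0.3298)
edge 4: e_4 = (+1.41, -1.53);  n_4 = (-0.7354, -0.6777)
∠(n_3, n_4) = 61.92°
δ = |180° − 61.92°| = 118.08°
118.08° > 2α = 43.60°  →  invalid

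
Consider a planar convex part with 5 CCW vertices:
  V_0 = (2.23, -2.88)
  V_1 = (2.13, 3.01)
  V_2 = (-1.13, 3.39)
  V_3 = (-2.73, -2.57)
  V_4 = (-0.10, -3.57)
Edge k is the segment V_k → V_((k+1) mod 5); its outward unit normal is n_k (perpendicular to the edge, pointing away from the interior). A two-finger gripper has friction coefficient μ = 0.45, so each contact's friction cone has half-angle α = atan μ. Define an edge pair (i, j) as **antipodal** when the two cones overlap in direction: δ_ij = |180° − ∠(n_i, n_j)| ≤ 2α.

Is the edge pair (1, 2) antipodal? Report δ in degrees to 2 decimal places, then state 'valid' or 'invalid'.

δ = 98.38°, invalid

α = atan 0.45 = 24.23°;  2α = 48.46°
edge 1: e_1 = (-3.26, +0.38);  n_1 = (+0.1158, +0.9933)
edge 2: e_2 = (-1.60, -5.96);  n_2 = (-0.9658, +0.2593)
∠(n_1, n_2) = 81.62°
δ = |180° − 81.62°| = 98.38°
98.38° > 2α = 48.46°  →  invalid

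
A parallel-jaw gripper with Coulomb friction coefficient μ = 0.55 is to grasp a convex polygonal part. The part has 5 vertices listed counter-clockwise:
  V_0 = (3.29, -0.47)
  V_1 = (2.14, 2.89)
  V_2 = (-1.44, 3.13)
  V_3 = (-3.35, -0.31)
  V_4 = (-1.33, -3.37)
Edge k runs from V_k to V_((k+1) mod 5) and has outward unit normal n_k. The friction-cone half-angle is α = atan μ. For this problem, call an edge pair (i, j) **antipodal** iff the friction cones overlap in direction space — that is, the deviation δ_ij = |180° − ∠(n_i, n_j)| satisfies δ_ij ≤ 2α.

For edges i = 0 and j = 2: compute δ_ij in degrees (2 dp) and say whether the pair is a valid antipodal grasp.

δ = 47.93°, valid

α = atan 0.55 = 28.81°;  2α = 57.62°
edge 0: e_0 = (-1.15, +3.36);  n_0 = (+0.9461, +0.3238)
edge 2: e_2 = (-1.91, -3.44);  n_2 = (-0.8743, +0.4854)
∠(n_0, n_2) = 132.07°
δ = |180° − 132.07°| = 47.93°
47.93° ≤ 2α = 57.62°  →  valid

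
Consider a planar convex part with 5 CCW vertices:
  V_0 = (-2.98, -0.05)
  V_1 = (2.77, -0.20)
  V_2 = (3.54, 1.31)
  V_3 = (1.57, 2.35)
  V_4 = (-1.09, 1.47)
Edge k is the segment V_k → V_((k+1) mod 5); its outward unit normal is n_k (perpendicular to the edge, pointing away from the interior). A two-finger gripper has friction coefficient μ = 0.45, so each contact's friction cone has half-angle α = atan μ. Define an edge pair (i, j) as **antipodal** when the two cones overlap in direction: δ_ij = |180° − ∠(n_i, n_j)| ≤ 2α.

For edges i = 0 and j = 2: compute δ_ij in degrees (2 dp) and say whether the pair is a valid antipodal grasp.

δ = 26.34°, valid

α = atan 0.45 = 24.23°;  2α = 48.46°
edge 0: e_0 = (+5.75, -0.15);  n_0 = (-0.0261, -0.9997)
edge 2: e_2 = (-1.97, +1.04);  n_2 = (+0.4669, +0.8843)
∠(n_0, n_2) = 153.66°
δ = |180° − 153.66°| = 26.34°
26.34° ≤ 2α = 48.46°  →  valid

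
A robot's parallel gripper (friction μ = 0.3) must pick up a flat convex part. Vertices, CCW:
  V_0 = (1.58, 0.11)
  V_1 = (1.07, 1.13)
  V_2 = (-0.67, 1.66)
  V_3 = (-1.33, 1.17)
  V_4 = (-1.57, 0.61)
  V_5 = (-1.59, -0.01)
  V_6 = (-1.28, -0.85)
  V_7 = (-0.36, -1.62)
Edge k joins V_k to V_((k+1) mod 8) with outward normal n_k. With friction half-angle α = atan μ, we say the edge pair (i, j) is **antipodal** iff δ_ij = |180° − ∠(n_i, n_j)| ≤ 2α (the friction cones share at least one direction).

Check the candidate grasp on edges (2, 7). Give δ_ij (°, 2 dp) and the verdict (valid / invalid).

δ = 5.13°, valid

α = atan 0.3 = 16.70°;  2α = 33.40°
edge 2: e_2 = (-0.66, -0.49);  n_2 = (-0.5961, +0.8029)
edge 7: e_7 = (+1.94, +1.73);  n_7 = (+0.6656, -0.7463)
∠(n_2, n_7) = 174.87°
δ = |180° − 174.87°| = 5.13°
5.13° ≤ 2α = 33.40°  →  valid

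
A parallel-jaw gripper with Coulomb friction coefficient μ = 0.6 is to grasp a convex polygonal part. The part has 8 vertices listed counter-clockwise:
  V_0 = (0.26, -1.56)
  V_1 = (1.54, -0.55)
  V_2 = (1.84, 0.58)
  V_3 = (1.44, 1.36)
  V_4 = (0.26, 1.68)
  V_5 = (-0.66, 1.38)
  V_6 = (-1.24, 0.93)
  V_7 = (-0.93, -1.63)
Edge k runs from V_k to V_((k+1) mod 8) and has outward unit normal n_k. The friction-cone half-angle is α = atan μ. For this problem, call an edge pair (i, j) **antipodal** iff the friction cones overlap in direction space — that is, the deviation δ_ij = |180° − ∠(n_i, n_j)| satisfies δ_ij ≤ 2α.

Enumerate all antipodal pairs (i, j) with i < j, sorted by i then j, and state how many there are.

count = 11; pairs: (0,3), (0,4), (0,5), (0,6), (1,4), (1,5), (1,6), (2,6), (3,7), (4,7), (5,7)

α = atan 0.6 = 30.96°;  2α = 61.93°
n_0 = (+0.6194, -0.7850)
n_1 = (+0.9665, -0.2566)
n_2 = (+0.8898, +0.4563)
n_3 = (+0.2617, +0.9651)
n_4 = (-0.3100, +0.9507)
n_5 = (-0.6130, +0.7901)
n_6 = (-0.9927, -0.1202)
n_7 = (+0.0587, -0.9983)
  (0,1): δ = 143.14°  ·
  (0,2): δ = 101.13°  ·
  (0,3): δ = 53.45°  ✓
  (0,4): δ = 20.22°  ✓
  (0,5): δ = 0.47°  ✓
  (0,6): δ = 58.63°  ✓
  (0,7): δ = 145.09°  ·
  (1,2): δ = 137.98°  ·
  (1,3): δ = 90.30°  ·
  (1,4): δ = 57.07°  ✓
  (1,5): δ = 37.33°  ✓
  (1,6): δ = 21.77°  ✓
  (1,7): δ = 108.23°  ·
  (2,3): δ = 132.32°  ·
  (2,4): δ = 99.09°  ·
  (2,5): δ = 79.34°  ·
  (2,6): δ = 20.25°  ✓
  (2,7): δ = 66.22°  ·
  (3,4): δ = 146.77°  ·
  (3,5): δ = 127.02°  ·
  (3,6): δ = 67.92°  ·
  (3,7): δ = 18.54°  ✓
  (4,5): δ = 160.25°  ·
  (4,6): δ = 101.16°  ·
  (4,7): δ = 14.69°  ✓
  (5,6): δ = 120.90°  ·
  (5,7): δ = 34.44°  ✓
  (6,7): δ = 93.54°  ·
antipodal pairs: 11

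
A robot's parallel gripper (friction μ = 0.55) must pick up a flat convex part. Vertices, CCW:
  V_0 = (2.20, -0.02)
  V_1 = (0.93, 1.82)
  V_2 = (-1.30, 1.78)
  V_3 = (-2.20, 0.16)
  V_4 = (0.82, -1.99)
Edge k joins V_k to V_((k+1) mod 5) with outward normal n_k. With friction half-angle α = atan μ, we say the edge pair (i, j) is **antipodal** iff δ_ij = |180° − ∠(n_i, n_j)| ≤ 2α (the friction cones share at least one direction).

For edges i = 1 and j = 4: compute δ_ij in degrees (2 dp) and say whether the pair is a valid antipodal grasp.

α = atan 0.55 = 28.81°;  2α = 57.62°
edge 1: e_1 = (-2.23, -0.04);  n_1 = (-0.0179, +0.9998)
edge 4: e_4 = (+1.38, +1.97);  n_4 = (+0.8190, -0.5737)
∠(n_1, n_4) = 126.04°
δ = |180° − 126.04°| = 53.96°
53.96° ≤ 2α = 57.62°  →  valid

δ = 53.96°, valid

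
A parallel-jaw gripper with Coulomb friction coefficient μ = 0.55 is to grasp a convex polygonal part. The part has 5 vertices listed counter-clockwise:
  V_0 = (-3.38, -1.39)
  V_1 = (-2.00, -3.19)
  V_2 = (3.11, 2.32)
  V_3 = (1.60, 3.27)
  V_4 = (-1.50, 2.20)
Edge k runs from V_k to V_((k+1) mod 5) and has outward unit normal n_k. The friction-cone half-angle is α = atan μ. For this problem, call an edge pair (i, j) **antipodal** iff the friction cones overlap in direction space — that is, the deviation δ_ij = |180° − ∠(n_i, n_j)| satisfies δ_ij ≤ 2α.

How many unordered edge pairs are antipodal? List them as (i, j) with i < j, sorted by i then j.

α = atan 0.55 = 28.81°;  2α = 57.62°
n_0 = (-0.7936, -0.6084)
n_1 = (+0.7332, -0.6800)
n_2 = (+0.5325, +0.8464)
n_3 = (-0.3263, +0.9453)
n_4 = (-0.8859, +0.4639)
  (0,1): δ = 80.32°  ·
  (0,2): δ = 20.35°  ✓
  (0,3): δ = 71.57°  ·
  (0,4): δ = 114.88°  ·
  (1,2): δ = 79.33°  ·
  (1,3): δ = 28.11°  ✓
  (1,4): δ = 15.20°  ✓
  (2,3): δ = 128.78°  ·
  (2,4): δ = 85.46°  ·
  (3,4): δ = 136.68°  ·
antipodal pairs: 3

count = 3; pairs: (0,2), (1,3), (1,4)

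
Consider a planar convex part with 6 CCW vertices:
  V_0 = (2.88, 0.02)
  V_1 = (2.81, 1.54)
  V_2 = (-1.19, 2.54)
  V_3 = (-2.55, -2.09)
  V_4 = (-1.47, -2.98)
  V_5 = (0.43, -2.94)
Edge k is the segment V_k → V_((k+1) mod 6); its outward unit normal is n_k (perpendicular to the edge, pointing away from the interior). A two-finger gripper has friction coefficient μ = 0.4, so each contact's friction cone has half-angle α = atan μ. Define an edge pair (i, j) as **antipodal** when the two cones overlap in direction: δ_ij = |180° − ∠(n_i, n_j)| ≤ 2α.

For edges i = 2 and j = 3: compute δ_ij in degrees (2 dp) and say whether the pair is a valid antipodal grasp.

δ = 113.12°, invalid

α = atan 0.4 = 21.80°;  2α = 43.60°
edge 2: e_2 = (-1.36, -4.63);  n_2 = (-0.9595, +0.2818)
edge 3: e_3 = (+1.08, -0.89);  n_3 = (-0.6360, -0.7717)
∠(n_2, n_3) = 66.88°
δ = |180° − 66.88°| = 113.12°
113.12° > 2α = 43.60°  →  invalid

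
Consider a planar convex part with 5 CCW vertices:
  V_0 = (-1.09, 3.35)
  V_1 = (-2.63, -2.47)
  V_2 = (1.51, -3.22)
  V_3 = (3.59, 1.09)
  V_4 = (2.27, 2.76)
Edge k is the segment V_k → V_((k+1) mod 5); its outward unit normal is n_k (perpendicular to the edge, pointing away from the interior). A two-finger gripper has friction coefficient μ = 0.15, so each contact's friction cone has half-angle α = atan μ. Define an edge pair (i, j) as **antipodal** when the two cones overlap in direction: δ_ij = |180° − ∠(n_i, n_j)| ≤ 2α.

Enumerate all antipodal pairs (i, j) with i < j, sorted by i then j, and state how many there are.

count = 2; pairs: (0,2), (1,4)

α = atan 0.15 = 8.53°;  2α = 17.06°
n_0 = (-0.9667, +0.2558)
n_1 = (-0.1783, -0.9840)
n_2 = (+0.9006, -0.4346)
n_3 = (+0.7845, +0.6201)
n_4 = (+0.1729, +0.9849)
  (0,1): δ = 85.45°  ·
  (0,2): δ = 10.94°  ✓
  (0,3): δ = 53.14°  ·
  (0,4): δ = 94.86°  ·
  (1,2): δ = 105.49°  ·
  (1,3): δ = 41.41°  ·
  (1,4): δ = 0.31°  ✓
  (2,3): δ = 115.91°  ·
  (2,4): δ = 74.20°  ·
  (3,4): δ = 138.28°  ·
antipodal pairs: 2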